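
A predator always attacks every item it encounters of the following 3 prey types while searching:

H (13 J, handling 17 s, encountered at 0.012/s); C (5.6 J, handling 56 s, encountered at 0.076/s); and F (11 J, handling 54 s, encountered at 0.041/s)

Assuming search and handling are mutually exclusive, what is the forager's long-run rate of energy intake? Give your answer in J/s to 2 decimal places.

0.13 J/s

R = (0.012×13 + 0.076×5.6 + 0.041×11) / (1 + 0.012×17 + 0.076×56 + 0.041×54) = 1.033/7.674 = 0.1346 J/s.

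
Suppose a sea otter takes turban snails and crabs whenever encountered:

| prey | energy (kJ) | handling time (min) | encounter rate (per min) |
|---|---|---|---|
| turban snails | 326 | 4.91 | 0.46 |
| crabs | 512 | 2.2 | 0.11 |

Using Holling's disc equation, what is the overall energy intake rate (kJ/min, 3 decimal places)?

58.927 kJ/min

R = Σλ_iE_i / (1 + Σλ_ih_i)
Numerator: 0.46×326 + 0.11×512 = 206.3
Denominator: 1 + 0.46×4.91 + 0.11×2.2 = 3.501
R = 206.3/3.501 = 58.93 kJ/min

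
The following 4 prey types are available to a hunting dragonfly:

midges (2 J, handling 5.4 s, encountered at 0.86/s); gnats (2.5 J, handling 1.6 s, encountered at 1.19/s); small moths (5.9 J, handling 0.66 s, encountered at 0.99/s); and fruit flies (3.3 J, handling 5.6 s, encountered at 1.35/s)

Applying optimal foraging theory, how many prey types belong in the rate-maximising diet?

1

Profitabilities (E/h, J/s): small moths 8.94, gnats 1.56, fruit flies 0.589, midges 0.37. Add prey in this order while the next type's profitability exceeds the intake rate on those already taken.
Rate on top 1: 3.533. gnats: 1.56 < 3.533 → exclude; stop.
Optimal diet: small moths — 1 of 4 types.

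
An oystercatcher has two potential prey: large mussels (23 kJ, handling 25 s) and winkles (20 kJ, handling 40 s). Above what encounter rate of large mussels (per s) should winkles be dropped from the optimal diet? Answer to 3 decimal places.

Drop winkles once their profitability E₂/h₂ falls below the rate achievable on large mussels alone: E₂/h₂ = λE₁/(1 + λh₁).
Solve for λ: λE₁h₂ = E₂(1 + λh₁) → λ(E₁h₂ − E₂h₁) = E₂ → λ = E₂/(E₁h₂ − E₂h₁).
λ = 20/(23×40 − 20×25) = 20/420 = 0.04762 per s.

0.048 per s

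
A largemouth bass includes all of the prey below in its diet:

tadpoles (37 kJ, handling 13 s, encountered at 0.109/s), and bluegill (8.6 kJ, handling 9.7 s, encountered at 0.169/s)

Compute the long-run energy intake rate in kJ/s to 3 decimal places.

R = Σλ_iE_i / (1 + Σλ_ih_i)
Numerator: 0.109×37 + 0.169×8.6 = 5.486
Denominator: 1 + 0.109×13 + 0.169×9.7 = 4.056
R = 5.486/4.056 = 1.353 kJ/s

1.353 kJ/s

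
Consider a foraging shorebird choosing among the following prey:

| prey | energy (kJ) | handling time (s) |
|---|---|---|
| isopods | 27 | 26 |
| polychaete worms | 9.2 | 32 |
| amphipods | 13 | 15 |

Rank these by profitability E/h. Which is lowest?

polychaete worms

Profitability E/h (kJ/s): isopods = 27/26 = 1.04, polychaete worms = 9.2/32 = 0.287, amphipods = 13/15 = 0.867.
Ranked: isopods > amphipods > polychaete worms.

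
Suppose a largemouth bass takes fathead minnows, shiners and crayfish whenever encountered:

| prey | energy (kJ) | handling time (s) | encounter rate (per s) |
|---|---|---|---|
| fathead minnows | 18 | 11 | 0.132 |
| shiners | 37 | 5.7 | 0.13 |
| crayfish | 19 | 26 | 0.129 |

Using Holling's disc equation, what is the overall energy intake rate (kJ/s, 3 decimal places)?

1.472 kJ/s

Energy encountered per unit search time: 0.132×18 + 0.13×37 + 0.129×19 = 9.637 kJ/s.
Handling time per unit search time: 0.132×11 + 0.13×5.7 + 0.129×26 = 5.547.
Rate = 9.637/(1 + 5.547) = 1.472 kJ/s.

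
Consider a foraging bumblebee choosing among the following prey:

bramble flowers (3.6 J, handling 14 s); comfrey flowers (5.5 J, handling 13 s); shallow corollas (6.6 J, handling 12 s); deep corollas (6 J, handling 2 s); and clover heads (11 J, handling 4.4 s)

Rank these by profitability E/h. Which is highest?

Profitability E/h (J/s): bramble flowers = 3.6/14 = 0.257, comfrey flowers = 5.5/13 = 0.423, shallow corollas = 6.6/12 = 0.55, deep corollas = 6/2 = 3, clover heads = 11/4.4 = 2.5.
Ranked: deep corollas > clover heads > shallow corollas > comfrey flowers > bramble flowers.

deep corollas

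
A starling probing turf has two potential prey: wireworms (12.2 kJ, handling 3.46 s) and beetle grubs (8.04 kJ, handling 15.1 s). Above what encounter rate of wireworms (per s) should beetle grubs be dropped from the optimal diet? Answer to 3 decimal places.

At the threshold, the rate on wireworms alone equals the profitability of beetle grubs: λ·12.2/(1 + λ·3.46) = 8.04/15.1 = 0.5325.
Rearranging, λ(12.2 − 0.5325×3.46) = 0.5325, so λ = 0.5325/10.36 = 0.05141 per s.

0.051 per s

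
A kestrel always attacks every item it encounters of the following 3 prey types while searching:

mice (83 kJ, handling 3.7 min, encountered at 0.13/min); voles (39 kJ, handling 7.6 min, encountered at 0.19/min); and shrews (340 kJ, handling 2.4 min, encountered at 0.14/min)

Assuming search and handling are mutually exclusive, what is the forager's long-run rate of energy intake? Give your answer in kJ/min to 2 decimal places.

20.18 kJ/min

Energy encountered per unit search time: 0.13×83 + 0.19×39 + 0.14×340 = 65.8 kJ/min.
Handling time per unit search time: 0.13×3.7 + 0.19×7.6 + 0.14×2.4 = 2.261.
Rate = 65.8/(1 + 2.261) = 20.18 kJ/min.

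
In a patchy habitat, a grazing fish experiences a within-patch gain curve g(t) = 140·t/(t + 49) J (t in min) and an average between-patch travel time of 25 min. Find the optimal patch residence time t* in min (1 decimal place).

35.0 min

Maximise g(t)/(T+t): set derivative to zero → g'(t)(T+t) = g(t).
g'(t) = 140·49/(t + 49)². Setting 140·49/(t+49)² = 140t/[(t+49)(25+t)] gives 49(25+t) = t(t+49), so t² = 49×25 = 1225.
t* = √1225 = 35 min.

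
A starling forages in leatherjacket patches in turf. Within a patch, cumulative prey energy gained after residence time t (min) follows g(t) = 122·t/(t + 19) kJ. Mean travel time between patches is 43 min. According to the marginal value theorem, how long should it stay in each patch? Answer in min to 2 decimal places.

28.58 min

By the marginal value theorem, leave when the instantaneous gain rate g'(t) equals the habitat-wide average g(t)/(T + t).
g'(t) = 122·19/(t + 19)². Setting 122·19/(t+19)² = 122t/[(t+19)(43+t)] gives 19(43+t) = t(t+19), so t² = 19×43 = 817.
t* = √817 = 28.58 min.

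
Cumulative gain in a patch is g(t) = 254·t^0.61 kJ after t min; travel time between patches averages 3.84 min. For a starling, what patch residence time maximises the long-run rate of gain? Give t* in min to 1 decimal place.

Maximise g(t)/(T+t): set derivative to zero → g'(t)(T+t) = g(t).
g'(t) = 0.61·254·t^-0.39. Setting 0.61·254·t^-0.39 = 254·t^0.61/(3.84+t) gives 0.61(3.84+t) = t, so 0.39·t = 0.61×3.84.
t* = 0.61×3.84/0.39 = 6.006 min.

6.0 min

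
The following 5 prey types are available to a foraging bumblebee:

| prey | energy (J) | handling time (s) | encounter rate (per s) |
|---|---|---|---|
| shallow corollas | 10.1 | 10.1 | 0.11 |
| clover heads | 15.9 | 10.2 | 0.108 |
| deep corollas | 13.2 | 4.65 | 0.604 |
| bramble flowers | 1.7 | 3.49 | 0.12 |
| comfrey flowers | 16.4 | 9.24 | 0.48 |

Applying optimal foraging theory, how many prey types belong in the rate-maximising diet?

E/h in descending order: deep corollas 2.84, comfrey flowers 1.77, clover heads 1.56, shallow corollas 1, bramble flowers 0.487 J/s. The optimal diet is the largest prefix of this list for which every included type satisfies E_i/h_i > R on the types above it.
Rate on top 1: 2.093. comfrey flowers: 1.77 < 2.093 → exclude; stop.
Optimal diet: deep corollas — 1 of 5 types.

1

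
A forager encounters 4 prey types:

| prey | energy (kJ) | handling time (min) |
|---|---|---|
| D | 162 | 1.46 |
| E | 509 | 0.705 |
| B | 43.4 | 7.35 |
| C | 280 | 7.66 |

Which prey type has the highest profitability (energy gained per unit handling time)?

E

In descending order of E/h:
E: 509/0.705 = 722 kJ/min
D: 162/1.46 = 111 kJ/min
C: 280/7.66 = 36.6 kJ/min
B: 43.4/7.35 = 5.9 kJ/min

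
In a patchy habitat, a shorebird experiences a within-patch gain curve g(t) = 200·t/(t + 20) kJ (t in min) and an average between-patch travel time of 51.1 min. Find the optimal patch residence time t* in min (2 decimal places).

By the marginal value theorem, leave when the instantaneous gain rate g'(t) equals the habitat-wide average g(t)/(T + t).
g'(t) = 200·20/(t + 20)². Setting 200·20/(t+20)² = 200t/[(t+20)(51.1+t)] gives 20(51.1+t) = t(t+20), so t² = 20×51.1 = 1022.
t* = √1022 = 31.97 min.

31.97 min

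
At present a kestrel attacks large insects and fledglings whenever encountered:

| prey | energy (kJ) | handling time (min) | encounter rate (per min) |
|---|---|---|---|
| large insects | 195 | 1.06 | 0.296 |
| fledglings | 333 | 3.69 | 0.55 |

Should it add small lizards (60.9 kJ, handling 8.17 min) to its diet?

On large insects and fledglings alone, R = ΣλE/(1+Σλh) = 240.9/3.343 = 72.05 kJ/min.
small lizards: E/h = 60.9/8.17 = 7.454 kJ/min.
7.454 < 72.05, so adding small lizards would lower the average — exclude it.

No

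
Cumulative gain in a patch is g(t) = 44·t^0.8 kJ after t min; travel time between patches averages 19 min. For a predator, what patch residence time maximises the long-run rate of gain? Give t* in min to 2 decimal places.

Maximise g(t)/(T+t): set derivative to zero → g'(t)(T+t) = g(t).
g'(t) = 0.8·44·t^-0.2. Setting 0.8·44·t^-0.2 = 44·t^0.8/(19+t) gives 0.8(19+t) = t, so 0.20·t = 0.8×19.
t* = 0.8×19/0.20 = 76 min.

76.00 min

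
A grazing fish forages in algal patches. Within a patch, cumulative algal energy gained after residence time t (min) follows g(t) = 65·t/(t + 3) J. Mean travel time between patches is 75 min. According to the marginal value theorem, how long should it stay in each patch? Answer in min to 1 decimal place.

By the marginal value theorem, leave when the instantaneous gain rate g'(t) equals the habitat-wide average g(t)/(T + t).
g'(t) = 65·3/(t + 3)². Setting 65·3/(t+3)² = 65t/[(t+3)(75+t)] gives 3(75+t) = t(t+3), so t² = 3×75 = 225.
t* = √225 = 15 min.

15.0 min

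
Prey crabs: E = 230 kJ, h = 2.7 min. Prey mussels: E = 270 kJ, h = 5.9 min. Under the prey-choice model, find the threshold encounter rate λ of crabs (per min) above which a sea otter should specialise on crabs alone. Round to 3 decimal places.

0.430 per min

At the threshold, the rate on crabs alone equals the profitability of mussels: λ·230/(1 + λ·2.7) = 270/5.9 = 45.76.
Rearranging, λ(230 − 45.76×2.7) = 45.76, so λ = 45.76/106.4 = 0.4299 per min.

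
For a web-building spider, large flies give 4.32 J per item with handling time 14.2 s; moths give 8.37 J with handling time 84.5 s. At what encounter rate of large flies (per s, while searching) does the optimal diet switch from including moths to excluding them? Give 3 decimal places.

At the threshold, the rate on large flies alone equals the profitability of moths: λ·4.32/(1 + λ·14.2) = 8.37/84.5 = 0.09905.
Rearranging, λ(4.32 − 0.09905×14.2) = 0.09905, so λ = 0.09905/2.913 = 0.034 per s.

0.034 per s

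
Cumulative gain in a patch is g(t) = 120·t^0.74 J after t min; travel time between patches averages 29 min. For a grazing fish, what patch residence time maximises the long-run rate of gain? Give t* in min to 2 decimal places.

82.54 min

By the marginal value theorem, leave when the instantaneous gain rate g'(t) equals the habitat-wide average g(t)/(T + t).
g'(t) = 0.74·120·t^-0.26. Setting 0.74·120·t^-0.26 = 120·t^0.74/(29+t) gives 0.74(29+t) = t, so 0.26·t = 0.74×29.
t* = 0.74×29/0.26 = 82.54 min.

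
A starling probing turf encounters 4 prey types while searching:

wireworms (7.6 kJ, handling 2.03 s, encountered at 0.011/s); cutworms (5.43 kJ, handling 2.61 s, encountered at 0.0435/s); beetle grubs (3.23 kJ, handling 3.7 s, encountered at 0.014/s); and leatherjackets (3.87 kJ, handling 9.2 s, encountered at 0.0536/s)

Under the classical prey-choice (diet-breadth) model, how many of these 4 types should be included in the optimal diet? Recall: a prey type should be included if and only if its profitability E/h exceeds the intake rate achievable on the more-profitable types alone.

Profitabilities (E/h, kJ/s): wireworms 3.74, cutworms 2.08, beetle grubs 0.873, leatherjackets 0.421. Add prey in this order while the next type's profitability exceeds the intake rate on those already taken.
Rate on top 1: 0.08177. cutworms: 2.08 > 0.08177 → include.
Rate on top 2: 0.2816. beetle grubs: 0.873 > 0.2816 → include.
Rate on top 3: 0.3073. leatherjackets: 0.421 > 0.3073 → include.
Optimal diet: wireworms, cutworms, beetle grubs, leatherjackets — 4 of 4 types.

4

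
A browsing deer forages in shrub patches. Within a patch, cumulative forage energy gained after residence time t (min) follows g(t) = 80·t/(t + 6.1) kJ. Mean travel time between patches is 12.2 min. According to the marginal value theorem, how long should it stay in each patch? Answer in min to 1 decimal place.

8.6 min

Optimal t* satisfies g'(t*) = g(t*)/(T + t*).
g'(t) = 80·6.1/(t + 6.1)². Setting 80·6.1/(t+6.1)² = 80t/[(t+6.1)(12.2+t)] gives 6.1(12.2+t) = t(t+6.1), so t² = 6.1×12.2 = 74.42.
t* = √74.42 = 8.627 min.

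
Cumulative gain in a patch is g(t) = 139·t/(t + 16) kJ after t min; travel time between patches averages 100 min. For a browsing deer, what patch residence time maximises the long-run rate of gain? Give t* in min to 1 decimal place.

Optimal t* satisfies g'(t*) = g(t*)/(T + t*).
g'(t) = 139·16/(t + 16)². Setting 139·16/(t+16)² = 139t/[(t+16)(100+t)] gives 16(100+t) = t(t+16), so t² = 16×100 = 1600.
t* = √1600 = 40 min.

40.0 min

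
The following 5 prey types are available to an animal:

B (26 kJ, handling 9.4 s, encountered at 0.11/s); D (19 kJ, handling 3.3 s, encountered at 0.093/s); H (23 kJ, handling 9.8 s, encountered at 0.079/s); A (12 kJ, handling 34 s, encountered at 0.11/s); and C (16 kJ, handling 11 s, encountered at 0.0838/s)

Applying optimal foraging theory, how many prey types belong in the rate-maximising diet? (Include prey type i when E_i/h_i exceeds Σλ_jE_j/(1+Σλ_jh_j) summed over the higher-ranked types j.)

Rank by E/h (kJ/s): D 5.76, B 2.77, H 2.35, C 1.45, A 0.353. Include each in turn until the next type's E/h falls below the running intake rate.
Rate on top 1: 1.352. B: 2.77 > 1.352 → include.
Rate on top 2: 1.977. H: 2.35 > 1.977 → include.
Rate on top 3: 2.069. C: 1.45 < 2.069 → exclude; stop.
Optimal diet: D, B, H — 3 of 5 types.

3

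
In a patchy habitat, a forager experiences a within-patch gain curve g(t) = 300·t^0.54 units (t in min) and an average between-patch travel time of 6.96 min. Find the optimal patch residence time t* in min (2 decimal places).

Optimal t* satisfies g'(t*) = g(t*)/(T + t*).
g'(t) = 0.54·300·t^-0.46. Setting 0.54·300·t^-0.46 = 300·t^0.54/(6.96+t) gives 0.54(6.96+t) = t, so 0.46·t = 0.54×6.96.
t* = 0.54×6.96/0.46 = 8.17 min.

8.17 min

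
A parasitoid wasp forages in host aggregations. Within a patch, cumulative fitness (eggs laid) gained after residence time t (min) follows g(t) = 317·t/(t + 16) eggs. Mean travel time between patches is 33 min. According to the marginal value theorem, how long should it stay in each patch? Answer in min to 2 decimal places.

Maximise g(t)/(T+t): set derivative to zero → g'(t)(T+t) = g(t).
g'(t) = 317·16/(t + 16)². Setting 317·16/(t+16)² = 317t/[(t+16)(33+t)] gives 16(33+t) = t(t+16), so t² = 16×33 = 528.
t* = √528 = 22.98 min.

22.98 min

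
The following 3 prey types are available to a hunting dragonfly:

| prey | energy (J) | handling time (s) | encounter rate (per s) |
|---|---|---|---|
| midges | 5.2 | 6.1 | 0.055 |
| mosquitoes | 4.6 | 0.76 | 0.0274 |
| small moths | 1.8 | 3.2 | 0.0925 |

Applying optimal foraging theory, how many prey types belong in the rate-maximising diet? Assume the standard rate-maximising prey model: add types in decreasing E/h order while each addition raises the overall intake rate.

Rank by E/h (J/s): mosquitoes 6.05, midges 0.852, small moths 0.562. Include each in turn until the next type's E/h falls below the running intake rate.
Rate on top 1: 0.1235. midges: 0.852 > 0.1235 → include.
Rate on top 2: 0.3038. small moths: 0.562 > 0.3038 → include.
Optimal diet: mosquitoes, midges, small moths — 3 of 3 types.

3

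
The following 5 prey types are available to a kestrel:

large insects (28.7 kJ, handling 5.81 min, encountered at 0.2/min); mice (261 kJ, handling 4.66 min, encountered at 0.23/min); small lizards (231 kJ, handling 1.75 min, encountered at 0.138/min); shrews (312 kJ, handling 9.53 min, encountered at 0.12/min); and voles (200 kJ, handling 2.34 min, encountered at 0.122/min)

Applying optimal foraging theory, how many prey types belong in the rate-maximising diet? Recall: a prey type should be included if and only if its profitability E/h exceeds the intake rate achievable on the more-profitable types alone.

Rank by E/h (kJ/min): small lizards 132, voles 85.5, mice 56, shrews 32.7, large insects 4.94. Include each in turn until the next type's E/h falls below the running intake rate.
Rate on top 1: 25.68. voles: 85.5 > 25.68 → include.
Rate on top 2: 36.86. mice: 56 > 36.86 → include.
Rate on top 3: 44.75. shrews: 32.7 < 44.75 → exclude; stop.
Optimal diet: small lizards, voles, mice — 3 of 5 types.

3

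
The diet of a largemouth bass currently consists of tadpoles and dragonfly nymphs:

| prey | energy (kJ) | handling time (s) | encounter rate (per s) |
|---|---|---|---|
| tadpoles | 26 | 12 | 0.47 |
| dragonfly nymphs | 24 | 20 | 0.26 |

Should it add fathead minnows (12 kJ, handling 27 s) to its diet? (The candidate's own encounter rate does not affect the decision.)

Current rate: (0.47×26 + 0.26×24)/(1 + 0.47×12 + 0.26×20) = 1.559 kJ/s.
fathead minnows: E/h = 12/27 = 0.4444 kJ/s.
Since 0.4444 < R, time spent handling fathead minnows is better spent searching.

No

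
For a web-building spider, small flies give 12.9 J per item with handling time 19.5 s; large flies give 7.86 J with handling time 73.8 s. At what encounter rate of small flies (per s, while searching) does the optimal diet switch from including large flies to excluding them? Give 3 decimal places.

0.010 per s

Drop large flies once their profitability E₂/h₂ falls below the rate achievable on small flies alone: E₂/h₂ = λE₁/(1 + λh₁).
Solve for λ: λE₁h₂ = E₂(1 + λh₁) → λ(E₁h₂ − E₂h₁) = E₂ → λ = E₂/(E₁h₂ − E₂h₁).
λ = 7.86/(12.9×73.8 − 7.86×19.5) = 7.86/798.8 = 0.00984 per s.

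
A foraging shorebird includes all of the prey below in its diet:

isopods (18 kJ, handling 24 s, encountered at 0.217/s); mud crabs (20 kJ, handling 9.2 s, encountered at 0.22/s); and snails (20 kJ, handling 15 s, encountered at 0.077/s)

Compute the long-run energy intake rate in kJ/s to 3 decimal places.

R = (0.217×18 + 0.22×20 + 0.077×20) / (1 + 0.217×24 + 0.22×9.2 + 0.077×15) = 9.846/9.387 = 1.049 kJ/s.

1.049 kJ/s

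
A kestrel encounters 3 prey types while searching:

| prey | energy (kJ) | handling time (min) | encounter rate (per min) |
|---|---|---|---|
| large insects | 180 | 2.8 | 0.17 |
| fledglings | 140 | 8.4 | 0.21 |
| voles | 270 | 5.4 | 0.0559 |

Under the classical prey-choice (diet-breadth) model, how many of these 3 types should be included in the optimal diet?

2

E/h in descending order: large insects 64.3, voles 50, fledglings 16.7 kJ/min. The optimal diet is the largest prefix of this list for which every included type satisfies E_i/h_i > R on the types above it.
Rate on top 1: 20.73. voles: 50 > 20.73 → include.
Rate on top 2: 25.7. fledglings: 16.7 < 25.7 → exclude; stop.
Optimal diet: large insects, voles — 2 of 3 types.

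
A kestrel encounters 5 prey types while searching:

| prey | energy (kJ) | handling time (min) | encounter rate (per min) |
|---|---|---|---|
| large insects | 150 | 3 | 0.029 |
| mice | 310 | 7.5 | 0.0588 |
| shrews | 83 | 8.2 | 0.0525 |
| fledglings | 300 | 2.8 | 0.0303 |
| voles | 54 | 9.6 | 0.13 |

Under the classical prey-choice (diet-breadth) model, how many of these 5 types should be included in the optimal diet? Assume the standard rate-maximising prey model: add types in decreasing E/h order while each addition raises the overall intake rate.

E/h in descending order: fledglings 107, large insects 50, mice 41.3, shrews 10.1, voles 5.62 kJ/min. The optimal diet is the largest prefix of this list for which every included type satisfies E_i/h_i > R on the types above it.
Rate on top 1: 8.379. large insects: 50 > 8.379 → include.
Rate on top 2: 11.47. mice: 41.3 > 11.47 → include.
Rate on top 3: 19.63. shrews: 10.1 < 19.63 → exclude; stop.
Optimal diet: fledglings, large insects, mice — 3 of 5 types.

3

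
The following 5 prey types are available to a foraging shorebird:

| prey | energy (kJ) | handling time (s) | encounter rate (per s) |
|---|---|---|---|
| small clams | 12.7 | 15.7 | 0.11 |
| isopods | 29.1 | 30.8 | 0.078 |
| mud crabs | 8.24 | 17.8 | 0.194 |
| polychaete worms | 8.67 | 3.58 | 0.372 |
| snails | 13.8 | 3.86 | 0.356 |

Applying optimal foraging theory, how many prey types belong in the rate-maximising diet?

2

Profitabilities (E/h, kJ/s): snails 3.58, polychaete worms 2.42, isopods 0.945, small clams 0.809, mud crabs 0.463. Add prey in this order while the next type's profitability exceeds the intake rate on those already taken.
Rate on top 1: 2.069. polychaete worms: 2.42 > 2.069 → include.
Rate on top 2: 2.196. isopods: 0.945 < 2.196 → exclude; stop.
Optimal diet: snails, polychaete worms — 2 of 5 types.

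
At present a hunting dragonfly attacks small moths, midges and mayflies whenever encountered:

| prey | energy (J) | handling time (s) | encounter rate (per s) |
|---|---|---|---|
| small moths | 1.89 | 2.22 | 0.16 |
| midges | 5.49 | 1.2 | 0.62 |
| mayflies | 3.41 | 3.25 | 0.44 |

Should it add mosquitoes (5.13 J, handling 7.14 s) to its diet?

No

On small moths, midges and mayflies alone, R = ΣλE/(1+Σλh) = 5.207/3.529 = 1.475 J/s.
mosquitoes: E/h = 5.13/7.14 = 0.7185 J/s.
Since 0.7185 < R, time spent handling mosquitoes is better spent searching.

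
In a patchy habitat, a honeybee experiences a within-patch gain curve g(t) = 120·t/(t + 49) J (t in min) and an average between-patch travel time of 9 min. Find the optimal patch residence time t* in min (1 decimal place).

21.0 min

Optimal t* satisfies g'(t*) = g(t*)/(T + t*).
g'(t) = 120·49/(t + 49)². Setting 120·49/(t+49)² = 120t/[(t+49)(9+t)] gives 49(9+t) = t(t+49), so t² = 49×9 = 441.
t* = √441 = 21 min.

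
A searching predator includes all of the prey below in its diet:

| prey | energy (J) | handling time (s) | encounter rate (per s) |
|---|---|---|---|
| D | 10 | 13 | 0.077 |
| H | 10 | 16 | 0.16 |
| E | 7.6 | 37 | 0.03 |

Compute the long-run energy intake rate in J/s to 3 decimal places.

R = (0.077×10 + 0.16×10 + 0.03×7.6) / (1 + 0.077×13 + 0.16×16 + 0.03×37) = 2.598/5.671 = 0.4581 J/s.

0.458 J/s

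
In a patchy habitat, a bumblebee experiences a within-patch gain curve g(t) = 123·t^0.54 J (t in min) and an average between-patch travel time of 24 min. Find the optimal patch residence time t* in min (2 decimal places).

Maximise g(t)/(T+t): set derivative to zero → g'(t)(T+t) = g(t).
g'(t) = 0.54·123·t^-0.46. Setting 0.54·123·t^-0.46 = 123·t^0.54/(24+t) gives 0.54(24+t) = t, so 0.46·t = 0.54×24.
t* = 0.54×24/0.46 = 28.17 min.

28.17 min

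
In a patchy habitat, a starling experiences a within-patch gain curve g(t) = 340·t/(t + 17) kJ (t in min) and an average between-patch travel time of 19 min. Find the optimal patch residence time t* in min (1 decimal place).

18.0 min

Maximise g(t)/(T+t): set derivative to zero → g'(t)(T+t) = g(t).
g'(t) = 340·17/(t + 17)². Setting 340·17/(t+17)² = 340t/[(t+17)(19+t)] gives 17(19+t) = t(t+17), so t² = 17×19 = 323.
t* = √323 = 17.97 min.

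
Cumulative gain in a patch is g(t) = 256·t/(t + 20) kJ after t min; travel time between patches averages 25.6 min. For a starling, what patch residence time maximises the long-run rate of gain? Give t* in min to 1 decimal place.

Maximise g(t)/(T+t): set derivative to zero → g'(t)(T+t) = g(t).
g'(t) = 256·20/(t + 20)². Setting 256·20/(t+20)² = 256t/[(t+20)(25.6+t)] gives 20(25.6+t) = t(t+20), so t² = 20×25.6 = 512.
t* = √512 = 22.63 min.

22.6 min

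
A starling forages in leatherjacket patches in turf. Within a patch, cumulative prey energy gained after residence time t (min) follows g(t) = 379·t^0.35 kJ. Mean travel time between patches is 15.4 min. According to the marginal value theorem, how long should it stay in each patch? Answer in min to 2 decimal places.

8.29 min

Optimal t* satisfies g'(t*) = g(t*)/(T + t*).
g'(t) = 0.35·379·t^-0.65. Setting 0.35·379·t^-0.65 = 379·t^0.35/(15.4+t) gives 0.35(15.4+t) = t, so 0.65·t = 0.35×15.4.
t* = 0.35×15.4/0.65 = 8.292 min.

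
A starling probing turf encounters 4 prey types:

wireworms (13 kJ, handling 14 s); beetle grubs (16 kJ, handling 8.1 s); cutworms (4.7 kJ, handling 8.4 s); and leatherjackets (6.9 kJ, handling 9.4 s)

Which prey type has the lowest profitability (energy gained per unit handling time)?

Profitability E/h (kJ/s): wireworms = 13/14 = 0.929, beetle grubs = 16/8.1 = 1.98, cutworms = 4.7/8.4 = 0.56, leatherjackets = 6.9/9.4 = 0.734.
Ranked: beetle grubs > wireworms > leatherjackets > cutworms.

cutworms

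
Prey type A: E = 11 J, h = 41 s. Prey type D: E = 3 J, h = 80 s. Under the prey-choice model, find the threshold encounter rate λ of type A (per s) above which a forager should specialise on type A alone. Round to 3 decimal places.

0.004 per s

At the threshold, the rate on type A alone equals the profitability of type D: λ·11/(1 + λ·41) = 3/80 = 0.0375.
Rearranging, λ(11 − 0.0375×41) = 0.0375, so λ = 0.0375/9.463 = 0.003963 per s.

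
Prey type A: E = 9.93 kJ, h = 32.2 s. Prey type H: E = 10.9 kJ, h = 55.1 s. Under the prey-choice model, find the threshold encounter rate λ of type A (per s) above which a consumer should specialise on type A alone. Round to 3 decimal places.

Drop type H once their profitability E₂/h₂ falls below the rate achievable on type A alone: E₂/h₂ = λE₁/(1 + λh₁).
Solve for λ: λE₁h₂ = E₂(1 + λh₁) → λ(E₁h₂ − E₂h₁) = E₂ → λ = E₂/(E₁h₂ − E₂h₁).
λ = 10.9/(9.93×55.1 − 10.9×32.2) = 10.9/196.2 = 0.05557 per s.

0.056 per s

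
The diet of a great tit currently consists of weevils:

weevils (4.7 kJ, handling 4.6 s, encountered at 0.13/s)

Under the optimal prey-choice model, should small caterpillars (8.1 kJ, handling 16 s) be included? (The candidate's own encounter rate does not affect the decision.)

Intake rate on the current diet: R = (0.13×4.7) / (1 + 0.13×4.6) = 0.611/1.598 = 0.3824 kJ/s.
small caterpillars: E/h = 8.1/16 = 0.5062 kJ/s.
0.5062 > 0.3824, so adding small caterpillars raises the average — include it.

Yes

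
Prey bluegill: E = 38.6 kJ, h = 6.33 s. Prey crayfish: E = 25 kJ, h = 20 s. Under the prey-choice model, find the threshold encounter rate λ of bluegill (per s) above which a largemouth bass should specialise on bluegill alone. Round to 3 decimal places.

At the threshold, the rate on bluegill alone equals the profitability of crayfish: λ·38.6/(1 + λ·6.33) = 25/20 = 1.25.
Rearranging, λ(38.6 − 1.25×6.33) = 1.25, so λ = 1.25/30.69 = 0.04073 per s.

0.041 per s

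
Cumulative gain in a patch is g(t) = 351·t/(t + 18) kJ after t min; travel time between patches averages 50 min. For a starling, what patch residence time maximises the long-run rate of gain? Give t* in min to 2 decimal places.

Optimal t* satisfies g'(t*) = g(t*)/(T + t*).
g'(t) = 351·18/(t + 18)². Setting 351·18/(t+18)² = 351t/[(t+18)(50+t)] gives 18(50+t) = t(t+18), so t² = 18×50 = 900.
t* = √900 = 30 min.

30.00 min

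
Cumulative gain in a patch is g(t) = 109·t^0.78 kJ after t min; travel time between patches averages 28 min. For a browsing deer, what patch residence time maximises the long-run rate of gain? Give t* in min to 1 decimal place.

99.3 min

Maximise g(t)/(T+t): set derivative to zero → g'(t)(T+t) = g(t).
g'(t) = 0.78·109·t^-0.22. Setting 0.78·109·t^-0.22 = 109·t^0.78/(28+t) gives 0.78(28+t) = t, so 0.22·t = 0.78×28.
t* = 0.78×28/0.22 = 99.27 min.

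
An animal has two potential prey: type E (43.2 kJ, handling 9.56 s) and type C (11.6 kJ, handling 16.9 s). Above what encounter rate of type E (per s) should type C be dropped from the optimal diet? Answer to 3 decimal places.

At the threshold, the rate on type E alone equals the profitability of type C: λ·43.2/(1 + λ·9.56) = 11.6/16.9 = 0.6864.
Rearranging, λ(43.2 − 0.6864×9.56) = 0.6864, so λ = 0.6864/36.64 = 0.01873 per s.

0.019 per s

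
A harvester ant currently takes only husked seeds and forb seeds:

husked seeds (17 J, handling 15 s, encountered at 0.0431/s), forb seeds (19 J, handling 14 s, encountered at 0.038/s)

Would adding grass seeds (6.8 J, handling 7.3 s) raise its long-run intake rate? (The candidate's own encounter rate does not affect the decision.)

On husked seeds and forb seeds alone, R = ΣλE/(1+Σλh) = 1.455/2.179 = 0.6678 J/s.
Profitability of grass seeds: 6.8/7.3 = 0.9315 J/s.
Since 0.9315 > R, including grass seeds increases the long-run rate.

Yes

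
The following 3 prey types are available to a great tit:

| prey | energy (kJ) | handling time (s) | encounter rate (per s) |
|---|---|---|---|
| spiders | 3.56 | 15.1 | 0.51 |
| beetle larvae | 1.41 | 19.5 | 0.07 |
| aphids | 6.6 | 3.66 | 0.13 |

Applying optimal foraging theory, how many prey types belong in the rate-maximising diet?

1

Profitabilities (E/h, kJ/s): aphids 1.8, spiders 0.236, beetle larvae 0.0723. Add prey in this order while the next type's profitability exceeds the intake rate on those already taken.
Rate on top 1: 0.5814. spiders: 0.236 < 0.5814 → exclude; stop.
Optimal diet: aphids — 1 of 3 types.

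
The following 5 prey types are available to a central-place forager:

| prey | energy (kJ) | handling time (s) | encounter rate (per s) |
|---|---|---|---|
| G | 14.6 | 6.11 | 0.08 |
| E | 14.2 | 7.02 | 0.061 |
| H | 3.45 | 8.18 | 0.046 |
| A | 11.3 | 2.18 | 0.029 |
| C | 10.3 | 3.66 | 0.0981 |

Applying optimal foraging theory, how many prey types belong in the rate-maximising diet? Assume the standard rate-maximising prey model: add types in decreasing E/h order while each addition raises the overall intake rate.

Rank by E/h (kJ/s): A 5.18, C 2.81, G 2.39, E 2.02, H 0.422. Include each in turn until the next type's E/h falls below the running intake rate.
Rate on top 1: 0.3082. C: 2.81 > 0.3082 → include.
Rate on top 2: 0.9408. G: 2.39 > 0.9408 → include.
Rate on top 3: 1.311. E: 2.02 > 1.311 → include.
Rate on top 4: 1.442. H: 0.422 < 1.442 → exclude; stop.
Optimal diet: A, C, G, E — 4 of 5 types.

4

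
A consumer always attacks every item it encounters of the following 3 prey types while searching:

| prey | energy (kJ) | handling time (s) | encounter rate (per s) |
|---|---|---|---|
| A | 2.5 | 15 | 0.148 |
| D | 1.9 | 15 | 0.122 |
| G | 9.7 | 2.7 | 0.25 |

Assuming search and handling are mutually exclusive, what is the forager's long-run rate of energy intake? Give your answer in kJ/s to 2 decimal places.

R = (0.148×2.5 + 0.122×1.9 + 0.25×9.7) / (1 + 0.148×15 + 0.122×15 + 0.25×2.7) = 3.027/5.725 = 0.5287 kJ/s.

0.53 kJ/s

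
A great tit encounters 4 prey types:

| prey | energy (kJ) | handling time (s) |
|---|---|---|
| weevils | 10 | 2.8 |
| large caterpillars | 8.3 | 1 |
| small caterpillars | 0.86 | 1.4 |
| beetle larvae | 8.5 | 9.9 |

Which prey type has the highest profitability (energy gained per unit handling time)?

large caterpillars

Profitability E/h (kJ/s): weevils = 10/2.8 = 3.57, large caterpillars = 8.3/1 = 8.3, small caterpillars = 0.86/1.4 = 0.614, beetle larvae = 8.5/9.9 = 0.859.
Ranked: large caterpillars > weevils > beetle larvae > small caterpillars.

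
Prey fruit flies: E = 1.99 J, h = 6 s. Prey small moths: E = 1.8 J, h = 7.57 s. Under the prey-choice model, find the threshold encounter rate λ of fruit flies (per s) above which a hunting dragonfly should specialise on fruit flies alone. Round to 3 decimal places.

Drop small moths once their profitability E₂/h₂ falls below the rate achievable on fruit flies alone: E₂/h₂ = λE₁/(1 + λh₁).
Solve for λ: λE₁h₂ = E₂(1 + λh₁) → λ(E₁h₂ − E₂h₁) = E₂ → λ = E₂/(E₁h₂ − E₂h₁).
λ = 1.8/(1.99×7.57 − 1.8×6) = 1.8/4.264 = 0.4221 per s.

0.422 per s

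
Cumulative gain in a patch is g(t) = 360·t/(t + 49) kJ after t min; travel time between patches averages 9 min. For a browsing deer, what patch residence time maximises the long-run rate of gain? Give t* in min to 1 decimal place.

21.0 min

By the marginal value theorem, leave when the instantaneous gain rate g'(t) equals the habitat-wide average g(t)/(T + t).
g'(t) = 360·49/(t + 49)². Setting 360·49/(t+49)² = 360t/[(t+49)(9+t)] gives 49(9+t) = t(t+49), so t² = 49×9 = 441.
t* = √441 = 21 min.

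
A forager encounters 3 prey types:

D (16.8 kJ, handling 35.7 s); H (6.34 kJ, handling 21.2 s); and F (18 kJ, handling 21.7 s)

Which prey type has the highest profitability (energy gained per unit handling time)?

F

In descending order of E/h:
F: 18/21.7 = 0.829 kJ/s
D: 16.8/35.7 = 0.471 kJ/s
H: 6.34/21.2 = 0.299 kJ/s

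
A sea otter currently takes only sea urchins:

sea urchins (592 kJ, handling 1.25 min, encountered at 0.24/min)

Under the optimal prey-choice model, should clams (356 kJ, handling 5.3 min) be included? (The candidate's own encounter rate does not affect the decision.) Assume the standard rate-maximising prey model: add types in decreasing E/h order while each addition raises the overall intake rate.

No

Current rate: (0.24×592)/(1 + 0.24×1.25) = 109.3 kJ/min.
clams: E/h = 356/5.3 = 67.17 kJ/min.
67.17 < 109.3, so adding clams would lower the average — exclude it.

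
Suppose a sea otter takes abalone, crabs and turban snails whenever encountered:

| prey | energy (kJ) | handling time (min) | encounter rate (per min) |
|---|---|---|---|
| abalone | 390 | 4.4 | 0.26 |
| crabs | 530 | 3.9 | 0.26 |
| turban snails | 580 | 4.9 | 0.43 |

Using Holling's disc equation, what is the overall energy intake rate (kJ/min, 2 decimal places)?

R = Σλ_iE_i / (1 + Σλ_ih_i)
Numerator: 0.26×390 + 0.26×530 + 0.43×580 = 488.6
Denominator: 1 + 0.26×4.4 + 0.26×3.9 + 0.43×4.9 = 5.265
R = 488.6/5.265 = 92.8 kJ/min

92.80 kJ/min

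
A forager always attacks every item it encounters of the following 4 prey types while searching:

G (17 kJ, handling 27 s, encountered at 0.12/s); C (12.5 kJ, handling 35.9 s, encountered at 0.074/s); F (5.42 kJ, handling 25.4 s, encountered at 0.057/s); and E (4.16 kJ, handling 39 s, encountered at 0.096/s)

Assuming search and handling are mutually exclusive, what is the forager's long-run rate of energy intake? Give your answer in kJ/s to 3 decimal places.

0.304 kJ/s

Energy encountered per unit search time: 0.12×17 + 0.074×12.5 + 0.057×5.42 + 0.096×4.16 = 3.673 kJ/s.
Handling time per unit search time: 0.12×27 + 0.074×35.9 + 0.057×25.4 + 0.096×39 = 11.09.
Rate = 3.673/(1 + 11.09) = 0.3039 kJ/s.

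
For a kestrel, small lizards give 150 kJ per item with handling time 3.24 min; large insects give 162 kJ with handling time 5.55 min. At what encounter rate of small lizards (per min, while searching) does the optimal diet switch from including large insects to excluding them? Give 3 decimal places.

0.527 per min

At the threshold, the rate on small lizards alone equals the profitability of large insects: λ·150/(1 + λ·3.24) = 162/5.55 = 29.19.
Rearranging, λ(150 − 29.19×3.24) = 29.19, so λ = 29.19/55.43 = 0.5266 per min.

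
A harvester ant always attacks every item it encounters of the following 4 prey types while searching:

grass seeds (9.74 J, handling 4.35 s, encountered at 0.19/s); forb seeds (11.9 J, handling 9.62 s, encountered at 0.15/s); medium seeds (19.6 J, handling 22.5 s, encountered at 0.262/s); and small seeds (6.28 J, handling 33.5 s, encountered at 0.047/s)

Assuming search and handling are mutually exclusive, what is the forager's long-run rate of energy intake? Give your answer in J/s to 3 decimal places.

0.844 J/s

Energy encountered per unit search time: 0.19×9.74 + 0.15×11.9 + 0.262×19.6 + 0.047×6.28 = 9.066 J/s.
Handling time per unit search time: 0.19×4.35 + 0.15×9.62 + 0.262×22.5 + 0.047×33.5 = 9.739.
Rate = 9.066/(1 + 9.739) = 0.8442 J/s.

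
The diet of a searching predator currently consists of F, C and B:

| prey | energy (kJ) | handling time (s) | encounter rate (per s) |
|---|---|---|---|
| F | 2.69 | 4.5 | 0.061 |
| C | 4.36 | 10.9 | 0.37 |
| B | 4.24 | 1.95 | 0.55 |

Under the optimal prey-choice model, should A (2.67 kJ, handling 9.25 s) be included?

No

Intake rate on the current diet: R = (0.061×2.69 + 0.37×4.36 + 0.55×4.24) / (1 + 0.061×4.5 + 0.37×10.9 + 0.55×1.95) = 4.109/6.38 = 0.6441 kJ/s.
Profitability of A: 2.67/9.25 = 0.2886 kJ/s.
0.2886 < 0.6441, so adding A would lower the average — exclude it.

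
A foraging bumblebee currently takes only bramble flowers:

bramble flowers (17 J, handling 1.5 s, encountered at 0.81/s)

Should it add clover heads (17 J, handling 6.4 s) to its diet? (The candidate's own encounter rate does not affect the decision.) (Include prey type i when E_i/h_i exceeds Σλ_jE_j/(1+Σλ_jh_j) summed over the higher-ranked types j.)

No

Intake rate on the current diet: R = (0.81×17) / (1 + 0.81×1.5) = 13.77/2.215 = 6.217 J/s.
Profitability of clover heads: 17/6.4 = 2.656 J/s.
2.656 < 6.217, so adding clover heads would lower the average — exclude it.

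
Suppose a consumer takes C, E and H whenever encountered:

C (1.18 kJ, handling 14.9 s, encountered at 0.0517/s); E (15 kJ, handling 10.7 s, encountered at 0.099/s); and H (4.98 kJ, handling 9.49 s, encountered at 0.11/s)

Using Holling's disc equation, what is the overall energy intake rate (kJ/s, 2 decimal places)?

0.54 kJ/s

Energy encountered per unit search time: 0.0517×1.18 + 0.099×15 + 0.11×4.98 = 2.094 kJ/s.
Handling time per unit search time: 0.0517×14.9 + 0.099×10.7 + 0.11×9.49 = 2.874.
Rate = 2.094/(1 + 2.874) = 0.5405 kJ/s.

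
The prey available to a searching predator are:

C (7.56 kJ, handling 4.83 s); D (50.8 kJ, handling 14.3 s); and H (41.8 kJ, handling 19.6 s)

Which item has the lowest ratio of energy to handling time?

C

In descending order of E/h:
D: 50.8/14.3 = 3.55 kJ/s
H: 41.8/19.6 = 2.13 kJ/s
C: 7.56/4.83 = 1.57 kJ/s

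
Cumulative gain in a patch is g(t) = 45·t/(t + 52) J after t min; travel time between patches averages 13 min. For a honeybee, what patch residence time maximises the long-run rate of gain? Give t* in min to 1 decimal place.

26.0 min

Maximise g(t)/(T+t): set derivative to zero → g'(t)(T+t) = g(t).
g'(t) = 45·52/(t + 52)². Setting 45·52/(t+52)² = 45t/[(t+52)(13+t)] gives 52(13+t) = t(t+52), so t² = 52×13 = 676.
t* = √676 = 26 min.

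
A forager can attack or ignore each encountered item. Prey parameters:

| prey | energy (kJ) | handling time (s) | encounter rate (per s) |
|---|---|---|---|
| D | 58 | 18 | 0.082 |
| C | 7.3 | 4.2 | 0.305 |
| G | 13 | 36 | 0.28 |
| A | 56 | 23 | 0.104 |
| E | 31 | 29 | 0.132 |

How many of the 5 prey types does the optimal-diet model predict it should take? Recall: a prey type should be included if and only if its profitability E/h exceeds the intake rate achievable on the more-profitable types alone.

2

Rank by E/h (kJ/s): D 3.22, A 2.43, C 1.74, E 1.07, G 0.361. Include each in turn until the next type's E/h falls below the running intake rate.
Rate on top 1: 1.921. A: 2.43 > 1.921 → include.
Rate on top 2: 2.173. C: 1.74 < 2.173 → exclude; stop.
Optimal diet: D, A — 2 of 5 types.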